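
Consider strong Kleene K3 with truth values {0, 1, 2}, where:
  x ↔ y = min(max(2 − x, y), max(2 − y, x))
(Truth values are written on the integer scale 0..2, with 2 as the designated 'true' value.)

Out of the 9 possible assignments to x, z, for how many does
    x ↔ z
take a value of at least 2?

2

x = 0, z = 0 ↦ 2  ≥
x = 0, z = 1 ↦ 1  <
x = 0, z = 2 ↦ 0  <
x = 1, z = 0 ↦ 1  <
x = 1, z = 1 ↦ 1  <
x = 1, z = 2 ↦ 1  <
x = 2, z = 0 ↦ 0  <
x = 2, z = 1 ↦ 1  <
x = 2, z = 2 ↦ 2  ≥
So 2 of the 9 assignments meet the threshold.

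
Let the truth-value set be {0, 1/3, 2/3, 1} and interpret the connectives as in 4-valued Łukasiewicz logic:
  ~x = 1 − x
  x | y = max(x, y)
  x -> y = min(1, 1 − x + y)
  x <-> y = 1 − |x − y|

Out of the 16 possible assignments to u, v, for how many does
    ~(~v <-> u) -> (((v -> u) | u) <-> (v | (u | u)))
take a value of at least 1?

14

u = 0, v = 0 ↦ 0  <
u = 0, v = 1/3 ↦ 1  ≥
u = 0, v = 2/3 ↦ 1  ≥
u = 0, v = 1 ↦ 1  ≥
u = 1/3, v = 0 ↦ 2/3  <
u = 1/3, v = 1/3 ↦ 1  ≥
u = 1/3, v = 2/3 ↦ 1  ≥
u = 1/3, v = 1 ↦ 1  ≥
u = 2/3, v = 0 ↦ 1  ≥
u = 2/3, v = 1/3 ↦ 1  ≥
u = 2/3, v = 2/3 ↦ 1  ≥
u = 2/3, v = 1 ↦ 1  ≥
u = 1, v = 0 ↦ 1  ≥
u = 1, v = 1/3 ↦ 1  ≥
u = 1, v = 2/3 ↦ 1  ≥
u = 1, v = 1 ↦ 1  ≥
So 14 of the 16 assignments meet the threshold.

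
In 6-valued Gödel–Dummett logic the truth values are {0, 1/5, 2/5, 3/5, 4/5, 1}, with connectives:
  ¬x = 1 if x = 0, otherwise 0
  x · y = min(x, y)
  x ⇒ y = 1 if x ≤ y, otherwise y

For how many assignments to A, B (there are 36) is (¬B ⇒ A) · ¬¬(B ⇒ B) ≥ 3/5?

33

value 1: 31 assignments (counts)
value 4/5: 1 assignment (counts)
value 3/5: 1 assignment (counts)
value 2/5: 1 assignment
value 1/5: 1 assignment
value 0: 1 assignment
So 33 of the 36 assignments meet the threshold.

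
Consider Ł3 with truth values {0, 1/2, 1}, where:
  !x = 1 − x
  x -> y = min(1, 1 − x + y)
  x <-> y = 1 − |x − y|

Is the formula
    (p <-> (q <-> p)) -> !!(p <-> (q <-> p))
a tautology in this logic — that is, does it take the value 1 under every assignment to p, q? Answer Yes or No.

Yes

p = 0, q = 0 ↦ 1
p = 0, q = 1/2 ↦ 1
p = 0, q = 1 ↦ 1
p = 1/2, q = 0 ↦ 1
p = 1/2, q = 1/2 ↦ 1
p = 1/2, q = 1 ↦ 1
p = 1, q = 0 ↦ 1
p = 1, q = 1/2 ↦ 1
p = 1, q = 1 ↦ 1
Every assignment gives a value ≥ 1.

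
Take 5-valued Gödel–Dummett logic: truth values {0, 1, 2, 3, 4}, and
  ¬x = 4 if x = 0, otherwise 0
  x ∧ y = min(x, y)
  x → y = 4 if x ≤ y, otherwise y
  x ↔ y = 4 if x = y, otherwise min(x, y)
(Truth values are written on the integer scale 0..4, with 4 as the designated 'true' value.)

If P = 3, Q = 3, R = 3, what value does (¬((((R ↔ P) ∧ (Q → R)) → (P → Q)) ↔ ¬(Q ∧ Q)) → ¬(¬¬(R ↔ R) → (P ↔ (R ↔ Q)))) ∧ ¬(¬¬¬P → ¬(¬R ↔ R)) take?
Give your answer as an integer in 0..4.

R ↔ P = 3 ↔ 3 = 4
Q → R = 3 → 3 = 4
(R ↔ P) ∧ (Q → R) = 4 ∧ 4 = 4
P → Q = 3 → 3 = 4
((R ↔ P) ∧ (Q → R)) → (P → Q) = 4 → 4 = 4
Q ∧ Q = 3 ∧ 3 = 3
¬(Q ∧ Q) = ¬3 = 0
(((R ↔ P) ∧ (Q → R)) → (P → Q)) ↔ ¬(Q ∧ Q) = 4 ↔ 0 = 0
¬((((R ↔ P) ∧ (Q → R)) → (P → Q)) ↔ ¬(Q ∧ Q)) = ¬0 = 4
R ↔ R = 3 ↔ 3 = 4
¬(R ↔ R) = ¬4 = 0
¬¬(R ↔ R) = ¬0 = 4
R ↔ Q = 3 ↔ 3 = 4
P ↔ (R ↔ Q) = 3 ↔ 4 = 3
¬¬(R ↔ R) → (P ↔ (R ↔ Q)) = 4 → 3 = 3
¬(¬¬(R ↔ R) → (P ↔ (R ↔ Q))) = ¬3 = 0
¬((((R ↔ P) ∧ (Q → R)) → (P → Q)) ↔ ¬(Q ∧ Q)) → ¬(¬¬(R ↔ R) → (P ↔ (R ↔ Q))) = 4 → 0 = 0
¬P = ¬3 = 0
¬¬P = ¬0 = 4
¬¬¬P = ¬4 = 0
¬R = ¬3 = 0
¬R ↔ R = 0 ↔ 3 = 0
¬(¬R ↔ R) = ¬0 = 4
¬¬¬P → ¬(¬R ↔ R) = 0 → 4 = 4
¬(¬¬¬P → ¬(¬R ↔ R)) = ¬4 = 0
(¬((((R ↔ P) ∧ (Q → R)) → (P → Q)) ↔ ¬(Q ∧ Q)) → ¬(¬¬(R ↔ R) → (P ↔ (R ↔ Q)))) ∧ ¬(¬¬¬P → ¬(¬R ↔ R)) = 0 ∧ 0 = 0

0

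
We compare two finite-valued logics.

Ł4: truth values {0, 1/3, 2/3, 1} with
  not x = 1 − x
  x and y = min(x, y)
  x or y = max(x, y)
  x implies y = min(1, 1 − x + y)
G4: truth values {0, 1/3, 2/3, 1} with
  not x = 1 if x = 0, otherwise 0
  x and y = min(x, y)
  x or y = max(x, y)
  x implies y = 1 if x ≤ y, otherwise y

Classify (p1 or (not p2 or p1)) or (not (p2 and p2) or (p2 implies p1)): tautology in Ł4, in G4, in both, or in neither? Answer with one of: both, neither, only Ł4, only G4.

In Ł4: at p1 = 0, p2 = 1/3 the value is 2/3 — not a tautology.
In G4: at p1 = 0, p2 = 1/3 the value is 0 — not a tautology.

neither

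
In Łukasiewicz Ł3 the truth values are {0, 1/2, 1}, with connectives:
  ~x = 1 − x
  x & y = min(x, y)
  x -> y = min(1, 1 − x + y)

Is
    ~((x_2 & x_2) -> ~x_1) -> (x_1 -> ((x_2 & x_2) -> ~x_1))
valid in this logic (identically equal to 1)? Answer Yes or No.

No

Counterexample: take x_1 = 1, x_2 = 1.
x_2 & x_2 = 1 & 1 = 1
~x_1 = ~1 = 0
(x_2 & x_2) -> ~x_1 = 1 -> 0 = 0
~((x_2 & x_2) -> ~x_1) = ~0 = 1
x_1 -> ((x_2 & x_2) -> ~x_1) = 1 -> 0 = 0
~((x_2 & x_2) -> ~x_1) -> (x_1 -> ((x_2 & x_2) -> ~x_1)) = 1 -> 0 = 0
This gives 0 ≠ 1.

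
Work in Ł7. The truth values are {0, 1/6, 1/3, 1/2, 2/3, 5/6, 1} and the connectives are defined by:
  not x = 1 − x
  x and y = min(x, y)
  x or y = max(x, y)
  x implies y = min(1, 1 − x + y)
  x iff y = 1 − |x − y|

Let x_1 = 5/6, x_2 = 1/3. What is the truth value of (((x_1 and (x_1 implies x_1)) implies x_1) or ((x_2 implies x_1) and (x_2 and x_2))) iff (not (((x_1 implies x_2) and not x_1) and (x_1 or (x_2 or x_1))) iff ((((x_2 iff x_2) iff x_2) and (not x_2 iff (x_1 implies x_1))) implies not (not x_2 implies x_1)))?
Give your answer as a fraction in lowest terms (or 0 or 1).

x_1 implies x_1 = 5/6 implies 5/6 = 1
x_1 and (x_1 implies x_1) = 5/6 and 1 = 5/6
(x_1 and (x_1 implies x_1)) implies x_1 = 5/6 implies 5/6 = 1
x_2 implies x_1 = 1/3 implies 5/6 = 1
x_2 and x_2 = 1/3 and 1/3 = 1/3
(x_2 implies x_1) and (x_2 and x_2) = 1 and 1/3 = 1/3
((x_1 and (x_1 implies x_1)) implies x_1) or ((x_2 implies x_1) and (x_2 and x_2)) = 1 or 1/3 = 1
x_1 implies x_2 = 5/6 implies 1/3 = 1/2
not x_1 = not 5/6 = 1/6
(x_1 implies x_2) and not x_1 = 1/2 and 1/6 = 1/6
x_2 or x_1 = 1/3 or 5/6 = 5/6
x_1 or (x_2 or x_1) = 5/6 or 5/6 = 5/6
((x_1 implies x_2) and not x_1) and (x_1 or (x_2 or x_1)) = 1/6 and 5/6 = 1/6
not (((x_1 implies x_2) and not x_1) and (x_1 or (x_2 or x_1))) = not 1/6 = 5/6
x_2 iff x_2 = 1/3 iff 1/3 = 1
(x_2 iff x_2) iff x_2 = 1 iff 1/3 = 1/3
not x_2 = not 1/3 = 2/3
x_1 implies x_1 = 5/6 implies 5/6 = 1
not x_2 iff (x_1 implies x_1) = 2/3 iff 1 = 2/3
((x_2 iff x_2) iff x_2) and (not x_2 iff (x_1 implies x_1)) = 1/3 and 2/3 = 1/3
not x_2 = not 1/3 = 2/3
not x_2 implies x_1 = 2/3 implies 5/6 = 1
not (not x_2 implies x_1) = not 1 = 0
(((x_2 iff x_2) iff x_2) and (not x_2 iff (x_1 implies x_1))) implies not (not x_2 implies x_1) = 1/3 implies 0 = 2/3
not (((x_1 implies x_2) and not x_1) and (x_1 or (x_2 or x_1))) iff ((((x_2 iff x_2) iff x_2) and (not x_2 iff (x_1 implies x_1))) implies not (not x_2 implies x_1)) = 5/6 iff 2/3 = 5/6
(((x_1 and (x_1 implies x_1)) implies x_1) or ((x_2 implies x_1) and (x_2 and x_2))) iff (not (((x_1 implies x_2) and not x_1) and (x_1 or (x_2 or x_1))) iff ((((x_2 iff x_2) iff x_2) and (not x_2 iff (x_1 implies x_1))) implies not (not x_2 implies x_1))) = 1 iff 5/6 = 5/6

5/6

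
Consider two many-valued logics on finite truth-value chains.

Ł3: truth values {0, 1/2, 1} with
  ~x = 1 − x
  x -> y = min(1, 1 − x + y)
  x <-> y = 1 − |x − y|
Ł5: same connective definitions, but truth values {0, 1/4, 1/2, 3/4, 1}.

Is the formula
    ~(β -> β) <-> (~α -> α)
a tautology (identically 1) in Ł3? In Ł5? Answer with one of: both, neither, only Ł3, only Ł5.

In Ł3: at α = 1/2, β = 0 the value is 0 — not a tautology.
In Ł5: at α = 1/4, β = 0 the value is 1/2 — not a tautology.

neither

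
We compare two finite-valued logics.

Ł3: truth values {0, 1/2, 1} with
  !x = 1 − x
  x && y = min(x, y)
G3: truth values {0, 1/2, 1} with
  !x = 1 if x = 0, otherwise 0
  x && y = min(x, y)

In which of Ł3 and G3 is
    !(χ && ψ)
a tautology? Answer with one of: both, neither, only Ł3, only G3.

neither

In Ł3: at ψ = 1/2, χ = 1/2 the value is 1/2 — not a tautology.
In G3: at ψ = 1/2, χ = 1/2 the value is 0 — not a tautology.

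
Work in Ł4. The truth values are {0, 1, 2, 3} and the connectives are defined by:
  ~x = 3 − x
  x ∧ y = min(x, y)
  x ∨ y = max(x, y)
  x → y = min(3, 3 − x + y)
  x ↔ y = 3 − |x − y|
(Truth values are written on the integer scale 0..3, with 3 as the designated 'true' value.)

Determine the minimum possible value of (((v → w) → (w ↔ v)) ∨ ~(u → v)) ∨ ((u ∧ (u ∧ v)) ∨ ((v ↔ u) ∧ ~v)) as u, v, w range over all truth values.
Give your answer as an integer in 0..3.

Take u = 0, v = 1, w = 2:
v → w = 1 → 2 = 3
w ↔ v = 2 ↔ 1 = 2
(v → w) → (w ↔ v) = 3 → 2 = 2
u → v = 0 → 1 = 3
~(u → v) = ~3 = 0
((v → w) → (w ↔ v)) ∨ ~(u → v) = 2 ∨ 0 = 2
u ∧ v = 0 ∧ 1 = 0
u ∧ (u ∧ v) = 0 ∧ 0 = 0
v ↔ u = 1 ↔ 0 = 2
~v = ~1 = 2
(v ↔ u) ∧ ~v = 2 ∧ 2 = 2
(u ∧ (u ∧ v)) ∨ ((v ↔ u) ∧ ~v) = 0 ∨ 2 = 2
(((v → w) → (w ↔ v)) ∨ ~(u → v)) ∨ ((u ∧ (u ∧ v)) ∨ ((v ↔ u) ∧ ~v)) = 2 ∨ 2 = 2
No assignment yields a value below 2, so this is the minimum.

2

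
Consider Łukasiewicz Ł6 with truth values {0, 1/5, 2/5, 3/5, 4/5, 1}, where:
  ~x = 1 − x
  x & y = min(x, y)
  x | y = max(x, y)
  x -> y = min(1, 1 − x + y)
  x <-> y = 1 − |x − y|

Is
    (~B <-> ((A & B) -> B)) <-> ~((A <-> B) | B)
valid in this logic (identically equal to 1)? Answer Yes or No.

Counterexample: take A = 0, B = 0.
~B = ~0 = 1
A & B = 0 & 0 = 0
(A & B) -> B = 0 -> 0 = 1
~B <-> ((A & B) -> B) = 1 <-> 1 = 1
A <-> B = 0 <-> 0 = 1
(A <-> B) | B = 1 | 0 = 1
~((A <-> B) | B) = ~1 = 0
(~B <-> ((A & B) -> B)) <-> ~((A <-> B) | B) = 1 <-> 0 = 0
This gives 0 ≠ 1.

No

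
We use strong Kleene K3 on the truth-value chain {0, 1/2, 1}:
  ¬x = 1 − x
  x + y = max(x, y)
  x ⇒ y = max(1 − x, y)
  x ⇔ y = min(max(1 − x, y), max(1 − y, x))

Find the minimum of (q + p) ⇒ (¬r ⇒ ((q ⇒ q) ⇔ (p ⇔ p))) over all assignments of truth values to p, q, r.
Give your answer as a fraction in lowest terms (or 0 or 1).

1/2

Take p = 0, q = 1/2, r = 0:
q + p = 1/2 + 0 = 1/2
¬r = ¬0 = 1
q ⇒ q = 1/2 ⇒ 1/2 = 1/2
p ⇔ p = 0 ⇔ 0 = 1
(q ⇒ q) ⇔ (p ⇔ p) = 1/2 ⇔ 1 = 1/2
¬r ⇒ ((q ⇒ q) ⇔ (p ⇔ p)) = 1 ⇒ 1/2 = 1/2
(q + p) ⇒ (¬r ⇒ ((q ⇒ q) ⇔ (p ⇔ p))) = 1/2 ⇒ 1/2 = 1/2
No assignment yields a value below 1/2, so this is the minimum.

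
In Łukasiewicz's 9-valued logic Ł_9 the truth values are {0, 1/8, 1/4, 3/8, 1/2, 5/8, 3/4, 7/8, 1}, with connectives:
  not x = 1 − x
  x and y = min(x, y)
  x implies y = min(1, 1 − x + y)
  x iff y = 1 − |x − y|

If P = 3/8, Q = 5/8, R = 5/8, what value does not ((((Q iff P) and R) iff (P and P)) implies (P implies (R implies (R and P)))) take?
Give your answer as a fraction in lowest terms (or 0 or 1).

0

Q iff P = 5/8 iff 3/8 = 3/4
(Q iff P) and R = 3/4 and 5/8 = 5/8
P and P = 3/8 and 3/8 = 3/8
((Q iff P) and R) iff (P and P) = 5/8 iff 3/8 = 3/4
R and P = 5/8 and 3/8 = 3/8
R implies (R and P) = 5/8 implies 3/8 = 3/4
P implies (R implies (R and P)) = 3/8 implies 3/4 = 1
(((Q iff P) and R) iff (P and P)) implies (P implies (R implies (R and P))) = 3/4 implies 1 = 1
not ((((Q iff P) and R) iff (P and P)) implies (P implies (R implies (R and P)))) = not 1 = 0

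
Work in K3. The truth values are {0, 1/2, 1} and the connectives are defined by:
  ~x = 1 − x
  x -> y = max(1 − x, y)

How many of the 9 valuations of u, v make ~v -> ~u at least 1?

5

u = 0, v = 0 ↦ 1  ≥
u = 0, v = 1/2 ↦ 1  ≥
u = 0, v = 1 ↦ 1  ≥
u = 1/2, v = 0 ↦ 1/2  <
u = 1/2, v = 1/2 ↦ 1/2  <
u = 1/2, v = 1 ↦ 1  ≥
u = 1, v = 0 ↦ 0  <
u = 1, v = 1/2 ↦ 1/2  <
u = 1, v = 1 ↦ 1  ≥
So 5 of the 9 assignments meet the threshold.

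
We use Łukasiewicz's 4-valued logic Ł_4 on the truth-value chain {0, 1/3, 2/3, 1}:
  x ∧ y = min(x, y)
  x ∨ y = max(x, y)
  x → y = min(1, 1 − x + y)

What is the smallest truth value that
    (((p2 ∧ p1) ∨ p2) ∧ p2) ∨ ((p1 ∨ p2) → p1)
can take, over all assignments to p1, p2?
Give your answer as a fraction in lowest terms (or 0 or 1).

Take p1 = 0, p2 = 1/3:
p2 ∧ p1 = 1/3 ∧ 0 = 0
(p2 ∧ p1) ∨ p2 = 0 ∨ 1/3 = 1/3
((p2 ∧ p1) ∨ p2) ∧ p2 = 1/3 ∧ 1/3 = 1/3
p1 ∨ p2 = 0 ∨ 1/3 = 1/3
(p1 ∨ p2) → p1 = 1/3 → 0 = 2/3
(((p2 ∧ p1) ∨ p2) ∧ p2) ∨ ((p1 ∨ p2) → p1) = 1/3 ∨ 2/3 = 2/3
No assignment yields a value below 2/3, so this is the minimum.

2/3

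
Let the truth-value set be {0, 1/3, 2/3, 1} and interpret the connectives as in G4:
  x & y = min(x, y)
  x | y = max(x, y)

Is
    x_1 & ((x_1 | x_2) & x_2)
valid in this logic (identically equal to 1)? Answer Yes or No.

No

Counterexample: take x_1 = 0, x_2 = 0.
x_1 | x_2 = 0 | 0 = 0
(x_1 | x_2) & x_2 = 0 & 0 = 0
x_1 & ((x_1 | x_2) & x_2) = 0 & 0 = 0
This gives 0 ≠ 1.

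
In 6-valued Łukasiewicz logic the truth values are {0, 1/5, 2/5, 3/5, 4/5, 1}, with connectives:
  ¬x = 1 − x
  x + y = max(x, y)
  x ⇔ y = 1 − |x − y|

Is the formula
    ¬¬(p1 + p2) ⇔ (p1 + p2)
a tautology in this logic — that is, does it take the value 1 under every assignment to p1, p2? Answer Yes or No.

Yes

At p1 = 4/5, p2 = 3/5, for instance:
p1 + p2 = 4/5 + 3/5 = 4/5
¬(p1 + p2) = ¬4/5 = 1/5
¬¬(p1 + p2) = ¬1/5 = 4/5
¬¬(p1 + p2) ⇔ (p1 + p2) = 4/5 ⇔ 4/5 = 1
and checking the remaining 35 assignments likewise gives ≥ 1 in every case.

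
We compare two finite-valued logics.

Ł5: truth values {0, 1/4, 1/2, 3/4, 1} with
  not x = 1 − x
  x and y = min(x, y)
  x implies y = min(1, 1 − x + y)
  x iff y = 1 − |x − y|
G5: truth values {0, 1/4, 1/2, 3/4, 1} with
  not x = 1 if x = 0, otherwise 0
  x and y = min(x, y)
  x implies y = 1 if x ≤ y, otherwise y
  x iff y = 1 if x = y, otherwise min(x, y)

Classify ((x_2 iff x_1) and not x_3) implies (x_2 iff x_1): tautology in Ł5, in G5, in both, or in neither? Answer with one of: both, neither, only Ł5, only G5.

In Ł5: every assignment gives 1 — tautology.
In G5: every assignment gives 1 — tautology.

both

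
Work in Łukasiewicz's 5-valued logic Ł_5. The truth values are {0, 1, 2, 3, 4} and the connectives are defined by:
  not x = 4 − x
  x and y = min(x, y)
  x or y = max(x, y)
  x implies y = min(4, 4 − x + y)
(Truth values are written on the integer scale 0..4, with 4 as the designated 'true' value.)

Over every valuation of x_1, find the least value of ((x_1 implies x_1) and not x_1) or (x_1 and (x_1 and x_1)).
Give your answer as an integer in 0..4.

2

Take x_1 = 2:
x_1 implies x_1 = 2 implies 2 = 4
not x_1 = not 2 = 2
(x_1 implies x_1) and not x_1 = 4 and 2 = 2
x_1 and x_1 = 2 and 2 = 2
x_1 and (x_1 and x_1) = 2 and 2 = 2
((x_1 implies x_1) and not x_1) or (x_1 and (x_1 and x_1)) = 2 or 2 = 2
No assignment yields a value below 2, so this is the minimum.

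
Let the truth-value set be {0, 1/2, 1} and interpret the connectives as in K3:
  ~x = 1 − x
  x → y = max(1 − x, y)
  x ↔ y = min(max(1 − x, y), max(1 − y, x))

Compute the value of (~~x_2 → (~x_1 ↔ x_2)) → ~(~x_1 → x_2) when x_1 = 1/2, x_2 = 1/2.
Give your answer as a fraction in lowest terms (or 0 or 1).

~x_2 = ~1/2 = 1/2
~~x_2 = ~1/2 = 1/2
~x_1 = ~1/2 = 1/2
~x_1 ↔ x_2 = 1/2 ↔ 1/2 = 1/2
~~x_2 → (~x_1 ↔ x_2) = 1/2 → 1/2 = 1/2
~x_1 = ~1/2 = 1/2
~x_1 → x_2 = 1/2 → 1/2 = 1/2
~(~x_1 → x_2) = ~1/2 = 1/2
(~~x_2 → (~x_1 ↔ x_2)) → ~(~x_1 → x_2) = 1/2 → 1/2 = 1/2

1/2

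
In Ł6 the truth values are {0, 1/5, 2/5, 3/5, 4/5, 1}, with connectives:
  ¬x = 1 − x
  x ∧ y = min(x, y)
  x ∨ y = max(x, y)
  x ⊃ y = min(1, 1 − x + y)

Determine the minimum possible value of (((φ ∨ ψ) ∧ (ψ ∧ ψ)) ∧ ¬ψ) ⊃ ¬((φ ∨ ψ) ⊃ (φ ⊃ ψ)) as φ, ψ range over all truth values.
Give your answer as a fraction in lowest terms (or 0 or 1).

Take φ = 0, ψ = 2/5:
φ ∨ ψ = 0 ∨ 2/5 = 2/5
ψ ∧ ψ = 2/5 ∧ 2/5 = 2/5
(φ ∨ ψ) ∧ (ψ ∧ ψ) = 2/5 ∧ 2/5 = 2/5
¬ψ = ¬2/5 = 3/5
((φ ∨ ψ) ∧ (ψ ∧ ψ)) ∧ ¬ψ = 2/5 ∧ 3/5 = 2/5
φ ∨ ψ = 0 ∨ 2/5 = 2/5
φ ⊃ ψ = 0 ⊃ 2/5 = 1
(φ ∨ ψ) ⊃ (φ ⊃ ψ) = 2/5 ⊃ 1 = 1
¬((φ ∨ ψ) ⊃ (φ ⊃ ψ)) = ¬1 = 0
(((φ ∨ ψ) ∧ (ψ ∧ ψ)) ∧ ¬ψ) ⊃ ¬((φ ∨ ψ) ⊃ (φ ⊃ ψ)) = 2/5 ⊃ 0 = 3/5
No assignment yields a value below 3/5, so this is the minimum.

3/5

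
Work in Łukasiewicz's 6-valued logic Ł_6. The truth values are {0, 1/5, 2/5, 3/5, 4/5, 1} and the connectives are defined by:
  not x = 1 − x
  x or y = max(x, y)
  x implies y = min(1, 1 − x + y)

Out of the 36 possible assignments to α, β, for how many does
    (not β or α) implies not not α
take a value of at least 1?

value 1: 21 assignments (counts)
value 4/5: 5 assignments
value 3/5: 4 assignments
value 2/5: 3 assignments
value 1/5: 2 assignments
value 0: 1 assignment
So 21 of the 36 assignments meet the threshold.

21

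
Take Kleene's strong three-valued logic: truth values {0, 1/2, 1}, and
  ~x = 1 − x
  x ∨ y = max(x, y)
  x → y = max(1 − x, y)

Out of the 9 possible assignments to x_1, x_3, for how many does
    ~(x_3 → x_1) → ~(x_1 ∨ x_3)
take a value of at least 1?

5

x_1 = 0, x_3 = 0 ↦ 1  ≥
x_1 = 0, x_3 = 1/2 ↦ 1/2  <
x_1 = 0, x_3 = 1 ↦ 0  <
x_1 = 1/2, x_3 = 0 ↦ 1  ≥
x_1 = 1/2, x_3 = 1/2 ↦ 1/2  <
x_1 = 1/2, x_3 = 1 ↦ 1/2  <
x_1 = 1, x_3 = 0 ↦ 1  ≥
x_1 = 1, x_3 = 1/2 ↦ 1  ≥
x_1 = 1, x_3 = 1 ↦ 1  ≥
So 5 of the 9 assignments meet the threshold.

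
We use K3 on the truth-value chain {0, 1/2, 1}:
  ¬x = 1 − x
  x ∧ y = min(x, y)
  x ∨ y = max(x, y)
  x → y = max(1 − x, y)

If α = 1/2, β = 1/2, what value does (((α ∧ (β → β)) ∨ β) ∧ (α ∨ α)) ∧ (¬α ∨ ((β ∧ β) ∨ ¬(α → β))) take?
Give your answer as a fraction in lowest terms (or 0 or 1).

β → β = 1/2 → 1/2 = 1/2
α ∧ (β → β) = 1/2 ∧ 1/2 = 1/2
(α ∧ (β → β)) ∨ β = 1/2 ∨ 1/2 = 1/2
α ∨ α = 1/2 ∨ 1/2 = 1/2
((α ∧ (β → β)) ∨ β) ∧ (α ∨ α) = 1/2 ∧ 1/2 = 1/2
¬α = ¬1/2 = 1/2
β ∧ β = 1/2 ∧ 1/2 = 1/2
α → β = 1/2 → 1/2 = 1/2
¬(α → β) = ¬1/2 = 1/2
(β ∧ β) ∨ ¬(α → β) = 1/2 ∨ 1/2 = 1/2
¬α ∨ ((β ∧ β) ∨ ¬(α → β)) = 1/2 ∨ 1/2 = 1/2
(((α ∧ (β → β)) ∨ β) ∧ (α ∨ α)) ∧ (¬α ∨ ((β ∧ β) ∨ ¬(α → β))) = 1/2 ∧ 1/2 = 1/2

1/2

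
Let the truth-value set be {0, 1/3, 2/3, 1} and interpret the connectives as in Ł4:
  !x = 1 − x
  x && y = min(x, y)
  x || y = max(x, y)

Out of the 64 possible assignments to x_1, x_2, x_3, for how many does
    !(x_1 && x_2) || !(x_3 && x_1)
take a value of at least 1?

value 1: 37 assignments (counts)
value 2/3: 19 assignments
value 1/3: 7 assignments
value 0: 1 assignment
So 37 of the 64 assignments meet the threshold.

37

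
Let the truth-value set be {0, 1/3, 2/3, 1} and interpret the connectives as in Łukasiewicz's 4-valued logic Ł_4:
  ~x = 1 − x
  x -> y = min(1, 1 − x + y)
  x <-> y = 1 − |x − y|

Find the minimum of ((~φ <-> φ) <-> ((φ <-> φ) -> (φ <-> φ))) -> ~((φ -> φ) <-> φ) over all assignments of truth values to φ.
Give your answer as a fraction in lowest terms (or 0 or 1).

Take φ = 2/3:
~φ = ~2/3 = 1/3
~φ <-> φ = 1/3 <-> 2/3 = 2/3
φ <-> φ = 2/3 <-> 2/3 = 1
φ <-> φ = 2/3 <-> 2/3 = 1
(φ <-> φ) -> (φ <-> φ) = 1 -> 1 = 1
(~φ <-> φ) <-> ((φ <-> φ) -> (φ <-> φ)) = 2/3 <-> 1 = 2/3
φ -> φ = 2/3 -> 2/3 = 1
(φ -> φ) <-> φ = 1 <-> 2/3 = 2/3
~((φ -> φ) <-> φ) = ~2/3 = 1/3
((~φ <-> φ) <-> ((φ <-> φ) -> (φ <-> φ))) -> ~((φ -> φ) <-> φ) = 2/3 -> 1/3 = 2/3
No assignment yields a value below 2/3, so this is the minimum.

2/3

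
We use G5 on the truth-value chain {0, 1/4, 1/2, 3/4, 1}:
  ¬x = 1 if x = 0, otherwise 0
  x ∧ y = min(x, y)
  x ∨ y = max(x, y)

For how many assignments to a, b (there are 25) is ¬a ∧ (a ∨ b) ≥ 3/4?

value 1: 1 assignment (counts)
value 3/4: 1 assignment (counts)
value 1/2: 1 assignment
value 1/4: 1 assignment
value 0: 21 assignments
So 2 of the 25 assignments meet the threshold.

2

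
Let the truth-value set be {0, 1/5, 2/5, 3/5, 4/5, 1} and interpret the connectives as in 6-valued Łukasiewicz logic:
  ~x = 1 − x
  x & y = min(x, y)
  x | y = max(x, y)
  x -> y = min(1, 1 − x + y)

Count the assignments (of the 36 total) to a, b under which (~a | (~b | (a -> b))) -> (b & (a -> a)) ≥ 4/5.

16

value 1: 8 assignments (counts)
value 4/5: 8 assignments (counts)
value 3/5: 5 assignments
value 2/5: 7 assignments
value 1/5: 2 assignments
value 0: 6 assignments
So 16 of the 36 assignments meet the threshold.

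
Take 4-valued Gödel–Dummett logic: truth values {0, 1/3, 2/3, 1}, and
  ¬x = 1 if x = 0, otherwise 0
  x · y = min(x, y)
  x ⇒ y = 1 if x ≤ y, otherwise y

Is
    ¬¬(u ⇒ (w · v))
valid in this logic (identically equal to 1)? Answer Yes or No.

No

Counterexample: take u = 1/3, v = 0, w = 0.
w · v = 0 · 0 = 0
u ⇒ (w · v) = 1/3 ⇒ 0 = 0
¬(u ⇒ (w · v)) = ¬0 = 1
¬¬(u ⇒ (w · v)) = ¬1 = 0
This gives 0 ≠ 1.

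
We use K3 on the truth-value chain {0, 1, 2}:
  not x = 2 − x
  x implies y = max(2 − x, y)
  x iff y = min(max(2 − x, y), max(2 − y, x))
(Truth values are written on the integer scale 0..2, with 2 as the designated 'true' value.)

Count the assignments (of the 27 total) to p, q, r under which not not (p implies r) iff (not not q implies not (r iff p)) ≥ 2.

value 2: 7 assignments (counts)
value 1: 15 assignments
value 0: 5 assignments
So 7 of the 27 assignments meet the threshold.

7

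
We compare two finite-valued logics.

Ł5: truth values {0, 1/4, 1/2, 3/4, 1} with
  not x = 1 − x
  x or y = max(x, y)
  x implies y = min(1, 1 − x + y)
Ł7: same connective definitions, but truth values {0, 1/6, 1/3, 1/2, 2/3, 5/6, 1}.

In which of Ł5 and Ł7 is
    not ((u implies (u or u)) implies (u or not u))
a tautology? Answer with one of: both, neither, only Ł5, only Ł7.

In Ł5: at u = 0 the value is 0 — not a tautology.
In Ł7: at u = 0 the value is 0 — not a tautology.

neither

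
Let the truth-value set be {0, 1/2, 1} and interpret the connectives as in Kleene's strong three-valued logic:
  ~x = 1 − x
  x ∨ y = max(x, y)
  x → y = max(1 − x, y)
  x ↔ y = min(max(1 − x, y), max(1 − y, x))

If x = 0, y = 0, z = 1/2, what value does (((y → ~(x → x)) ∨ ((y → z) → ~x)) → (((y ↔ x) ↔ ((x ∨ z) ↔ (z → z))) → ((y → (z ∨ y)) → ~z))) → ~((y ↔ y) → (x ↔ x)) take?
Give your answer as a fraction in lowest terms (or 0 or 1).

1/2

x → x = 0 → 0 = 1
~(x → x) = ~1 = 0
y → ~(x → x) = 0 → 0 = 1
y → z = 0 → 1/2 = 1
~x = ~0 = 1
(y → z) → ~x = 1 → 1 = 1
(y → ~(x → x)) ∨ ((y → z) → ~x) = 1 ∨ 1 = 1
y ↔ x = 0 ↔ 0 = 1
x ∨ z = 0 ∨ 1/2 = 1/2
z → z = 1/2 → 1/2 = 1/2
(x ∨ z) ↔ (z → z) = 1/2 ↔ 1/2 = 1/2
(y ↔ x) ↔ ((x ∨ z) ↔ (z → z)) = 1 ↔ 1/2 = 1/2
z ∨ y = 1/2 ∨ 0 = 1/2
y → (z ∨ y) = 0 → 1/2 = 1
~z = ~1/2 = 1/2
(y → (z ∨ y)) → ~z = 1 → 1/2 = 1/2
((y ↔ x) ↔ ((x ∨ z) ↔ (z → z))) → ((y → (z ∨ y)) → ~z) = 1/2 → 1/2 = 1/2
((y → ~(x → x)) ∨ ((y → z) → ~x)) → (((y ↔ x) ↔ ((x ∨ z) ↔ (z → z))) → ((y → (z ∨ y)) → ~z)) = 1 → 1/2 = 1/2
y ↔ y = 0 ↔ 0 = 1
x ↔ x = 0 ↔ 0 = 1
(y ↔ y) → (x ↔ x) = 1 → 1 = 1
~((y ↔ y) → (x ↔ x)) = ~1 = 0
(((y → ~(x → x)) ∨ ((y → z) → ~x)) → (((y ↔ x) ↔ ((x ∨ z) ↔ (z → z))) → ((y → (z ∨ y)) → ~z))) → ~((y ↔ y) → (x ↔ x)) = 1/2 → 0 = 1/2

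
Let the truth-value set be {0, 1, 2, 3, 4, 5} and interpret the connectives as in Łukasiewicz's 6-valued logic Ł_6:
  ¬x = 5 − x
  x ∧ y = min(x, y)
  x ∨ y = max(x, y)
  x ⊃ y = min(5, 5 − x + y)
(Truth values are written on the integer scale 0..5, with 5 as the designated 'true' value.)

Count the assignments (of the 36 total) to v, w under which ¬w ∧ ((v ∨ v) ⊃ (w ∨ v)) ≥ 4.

value 5: 6 assignments (counts)
value 4: 6 assignments (counts)
value 3: 6 assignments
value 2: 6 assignments
value 1: 6 assignments
value 0: 6 assignments
So 12 of the 36 assignments meet the threshold.

12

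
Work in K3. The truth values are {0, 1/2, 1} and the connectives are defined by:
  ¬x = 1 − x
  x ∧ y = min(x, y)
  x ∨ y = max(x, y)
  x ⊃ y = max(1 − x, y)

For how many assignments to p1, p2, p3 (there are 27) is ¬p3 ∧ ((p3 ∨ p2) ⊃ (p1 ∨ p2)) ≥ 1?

7

value 1: 7 assignments (counts)
value 1/2: 11 assignments
value 0: 9 assignments
So 7 of the 27 assignments meet the threshold.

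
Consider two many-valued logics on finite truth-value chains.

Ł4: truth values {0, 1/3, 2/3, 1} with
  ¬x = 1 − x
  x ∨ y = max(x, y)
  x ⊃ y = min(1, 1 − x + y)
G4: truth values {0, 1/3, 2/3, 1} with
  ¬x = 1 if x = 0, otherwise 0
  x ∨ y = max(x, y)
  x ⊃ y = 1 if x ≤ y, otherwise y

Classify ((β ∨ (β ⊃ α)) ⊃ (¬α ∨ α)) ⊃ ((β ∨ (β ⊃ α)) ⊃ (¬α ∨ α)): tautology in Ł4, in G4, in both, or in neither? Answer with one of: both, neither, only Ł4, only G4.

In Ł4: every assignment gives 1 — tautology.
In G4: every assignment gives 1 — tautology.

both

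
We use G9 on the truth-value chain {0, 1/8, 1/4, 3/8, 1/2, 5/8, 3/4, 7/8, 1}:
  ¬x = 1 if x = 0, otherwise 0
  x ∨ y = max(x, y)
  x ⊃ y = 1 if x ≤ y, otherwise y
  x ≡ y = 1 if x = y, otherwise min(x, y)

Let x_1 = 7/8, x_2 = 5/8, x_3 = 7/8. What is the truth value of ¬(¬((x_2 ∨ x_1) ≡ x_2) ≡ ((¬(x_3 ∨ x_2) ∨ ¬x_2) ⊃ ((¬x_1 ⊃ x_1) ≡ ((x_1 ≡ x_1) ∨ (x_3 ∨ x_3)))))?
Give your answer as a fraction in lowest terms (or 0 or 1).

x_2 ∨ x_1 = 5/8 ∨ 7/8 = 7/8
(x_2 ∨ x_1) ≡ x_2 = 7/8 ≡ 5/8 = 5/8
¬((x_2 ∨ x_1) ≡ x_2) = ¬5/8 = 0
x_3 ∨ x_2 = 7/8 ∨ 5/8 = 7/8
¬(x_3 ∨ x_2) = ¬7/8 = 0
¬x_2 = ¬5/8 = 0
¬(x_3 ∨ x_2) ∨ ¬x_2 = 0 ∨ 0 = 0
¬x_1 = ¬7/8 = 0
¬x_1 ⊃ x_1 = 0 ⊃ 7/8 = 1
x_1 ≡ x_1 = 7/8 ≡ 7/8 = 1
x_3 ∨ x_3 = 7/8 ∨ 7/8 = 7/8
(x_1 ≡ x_1) ∨ (x_3 ∨ x_3) = 1 ∨ 7/8 = 1
(¬x_1 ⊃ x_1) ≡ ((x_1 ≡ x_1) ∨ (x_3 ∨ x_3)) = 1 ≡ 1 = 1
(¬(x_3 ∨ x_2) ∨ ¬x_2) ⊃ ((¬x_1 ⊃ x_1) ≡ ((x_1 ≡ x_1) ∨ (x_3 ∨ x_3))) = 0 ⊃ 1 = 1
¬((x_2 ∨ x_1) ≡ x_2) ≡ ((¬(x_3 ∨ x_2) ∨ ¬x_2) ⊃ ((¬x_1 ⊃ x_1) ≡ ((x_1 ≡ x_1) ∨ (x_3 ∨ x_3)))) = 0 ≡ 1 = 0
¬(¬((x_2 ∨ x_1) ≡ x_2) ≡ ((¬(x_3 ∨ x_2) ∨ ¬x_2) ⊃ ((¬x_1 ⊃ x_1) ≡ ((x_1 ≡ x_1) ∨ (x_3 ∨ x_3))))) = ¬0 = 1

1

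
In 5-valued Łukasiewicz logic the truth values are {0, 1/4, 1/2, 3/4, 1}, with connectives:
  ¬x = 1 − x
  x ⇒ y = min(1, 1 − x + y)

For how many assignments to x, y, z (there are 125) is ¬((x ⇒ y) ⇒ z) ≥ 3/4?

34

value 1: 15 assignments (counts)
value 3/4: 19 assignments (counts)
value 1/2: 22 assignments
value 1/4: 24 assignments
value 0: 45 assignments
So 34 of the 125 assignments meet the threshold.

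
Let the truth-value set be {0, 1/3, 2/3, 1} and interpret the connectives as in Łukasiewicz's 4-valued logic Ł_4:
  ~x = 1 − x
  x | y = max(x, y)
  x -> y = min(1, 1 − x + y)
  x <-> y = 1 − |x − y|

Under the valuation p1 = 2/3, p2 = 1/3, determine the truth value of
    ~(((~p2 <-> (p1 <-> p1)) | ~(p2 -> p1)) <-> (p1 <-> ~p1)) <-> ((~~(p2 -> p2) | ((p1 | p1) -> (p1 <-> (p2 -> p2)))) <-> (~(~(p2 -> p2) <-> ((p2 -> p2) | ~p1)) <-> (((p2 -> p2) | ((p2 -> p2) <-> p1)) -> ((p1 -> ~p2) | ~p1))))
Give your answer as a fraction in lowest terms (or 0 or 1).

0

~p2 = ~1/3 = 2/3
p1 <-> p1 = 2/3 <-> 2/3 = 1
~p2 <-> (p1 <-> p1) = 2/3 <-> 1 = 2/3
p2 -> p1 = 1/3 -> 2/3 = 1
~(p2 -> p1) = ~1 = 0
(~p2 <-> (p1 <-> p1)) | ~(p2 -> p1) = 2/3 | 0 = 2/3
~p1 = ~2/3 = 1/3
p1 <-> ~p1 = 2/3 <-> 1/3 = 2/3
((~p2 <-> (p1 <-> p1)) | ~(p2 -> p1)) <-> (p1 <-> ~p1) = 2/3 <-> 2/3 = 1
~(((~p2 <-> (p1 <-> p1)) | ~(p2 -> p1)) <-> (p1 <-> ~p1)) = ~1 = 0
p2 -> p2 = 1/3 -> 1/3 = 1
~(p2 -> p2) = ~1 = 0
~~(p2 -> p2) = ~0 = 1
p1 | p1 = 2/3 | 2/3 = 2/3
p2 -> p2 = 1/3 -> 1/3 = 1
p1 <-> (p2 -> p2) = 2/3 <-> 1 = 2/3
(p1 | p1) -> (p1 <-> (p2 -> p2)) = 2/3 -> 2/3 = 1
~~(p2 -> p2) | ((p1 | p1) -> (p1 <-> (p2 -> p2))) = 1 | 1 = 1
p2 -> p2 = 1/3 -> 1/3 = 1
~(p2 -> p2) = ~1 = 0
p2 -> p2 = 1/3 -> 1/3 = 1
~p1 = ~2/3 = 1/3
(p2 -> p2) | ~p1 = 1 | 1/3 = 1
~(p2 -> p2) <-> ((p2 -> p2) | ~p1) = 0 <-> 1 = 0
~(~(p2 -> p2) <-> ((p2 -> p2) | ~p1)) = ~0 = 1
p2 -> p2 = 1/3 -> 1/3 = 1
p2 -> p2 = 1/3 -> 1/3 = 1
(p2 -> p2) <-> p1 = 1 <-> 2/3 = 2/3
(p2 -> p2) | ((p2 -> p2) <-> p1) = 1 | 2/3 = 1
~p2 = ~1/3 = 2/3
p1 -> ~p2 = 2/3 -> 2/3 = 1
~p1 = ~2/3 = 1/3
(p1 -> ~p2) | ~p1 = 1 | 1/3 = 1
((p2 -> p2) | ((p2 -> p2) <-> p1)) -> ((p1 -> ~p2) | ~p1) = 1 -> 1 = 1
~(~(p2 -> p2) <-> ((p2 -> p2) | ~p1)) <-> (((p2 -> p2) | ((p2 -> p2) <-> p1)) -> ((p1 -> ~p2) | ~p1)) = 1 <-> 1 = 1
(~~(p2 -> p2) | ((p1 | p1) -> (p1 <-> (p2 -> p2)))) <-> (~(~(p2 -> p2) <-> ((p2 -> p2) | ~p1)) <-> (((p2 -> p2) | ((p2 -> p2) <-> p1)) -> ((p1 -> ~p2) | ~p1))) = 1 <-> 1 = 1
~(((~p2 <-> (p1 <-> p1)) | ~(p2 -> p1)) <-> (p1 <-> ~p1)) <-> ((~~(p2 -> p2) | ((p1 | p1) -> (p1 <-> (p2 -> p2)))) <-> (~(~(p2 -> p2) <-> ((p2 -> p2) | ~p1)) <-> (((p2 -> p2) | ((p2 -> p2) <-> p1)) -> ((p1 -> ~p2) | ~p1)))) = 0 <-> 1 = 0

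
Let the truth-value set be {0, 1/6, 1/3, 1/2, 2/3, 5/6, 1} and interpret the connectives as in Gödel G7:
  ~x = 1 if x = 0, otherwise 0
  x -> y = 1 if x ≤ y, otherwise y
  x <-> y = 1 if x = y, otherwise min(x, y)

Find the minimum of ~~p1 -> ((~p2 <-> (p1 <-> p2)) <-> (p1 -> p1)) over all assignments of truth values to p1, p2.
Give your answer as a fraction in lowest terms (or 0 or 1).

0

Take p1 = 1/6, p2 = 0:
~p1 = ~1/6 = 0
~~p1 = ~0 = 1
~p2 = ~0 = 1
p1 <-> p2 = 1/6 <-> 0 = 0
~p2 <-> (p1 <-> p2) = 1 <-> 0 = 0
p1 -> p1 = 1/6 -> 1/6 = 1
(~p2 <-> (p1 <-> p2)) <-> (p1 -> p1) = 0 <-> 1 = 0
~~p1 -> ((~p2 <-> (p1 <-> p2)) <-> (p1 -> p1)) = 1 -> 0 = 0
No assignment yields a value below 0, so this is the minimum.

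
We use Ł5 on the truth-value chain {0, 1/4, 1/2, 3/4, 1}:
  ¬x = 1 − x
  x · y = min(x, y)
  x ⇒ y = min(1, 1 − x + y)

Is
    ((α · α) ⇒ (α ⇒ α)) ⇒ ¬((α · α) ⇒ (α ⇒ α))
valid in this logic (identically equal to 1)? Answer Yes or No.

No

Counterexample: take α = 0.
α · α = 0 · 0 = 0
α ⇒ α = 0 ⇒ 0 = 1
(α · α) ⇒ (α ⇒ α) = 0 ⇒ 1 = 1
¬((α · α) ⇒ (α ⇒ α)) = ¬1 = 0
((α · α) ⇒ (α ⇒ α)) ⇒ ¬((α · α) ⇒ (α ⇒ α)) = 1 ⇒ 0 = 0
This gives 0 ≠ 1.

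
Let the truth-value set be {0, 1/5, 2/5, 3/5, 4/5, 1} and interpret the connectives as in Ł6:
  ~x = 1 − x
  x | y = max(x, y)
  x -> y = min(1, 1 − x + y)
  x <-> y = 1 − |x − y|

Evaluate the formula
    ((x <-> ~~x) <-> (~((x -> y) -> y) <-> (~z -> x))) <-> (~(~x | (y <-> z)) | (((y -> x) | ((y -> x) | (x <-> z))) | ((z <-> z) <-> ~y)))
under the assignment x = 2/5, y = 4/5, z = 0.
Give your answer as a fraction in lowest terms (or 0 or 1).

~x = ~2/5 = 3/5
~~x = ~3/5 = 2/5
x <-> ~~x = 2/5 <-> 2/5 = 1
x -> y = 2/5 -> 4/5 = 1
(x -> y) -> y = 1 -> 4/5 = 4/5
~((x -> y) -> y) = ~4/5 = 1/5
~z = ~0 = 1
~z -> x = 1 -> 2/5 = 2/5
~((x -> y) -> y) <-> (~z -> x) = 1/5 <-> 2/5 = 4/5
(x <-> ~~x) <-> (~((x -> y) -> y) <-> (~z -> x)) = 1 <-> 4/5 = 4/5
~x = ~2/5 = 3/5
y <-> z = 4/5 <-> 0 = 1/5
~x | (y <-> z) = 3/5 | 1/5 = 3/5
~(~x | (y <-> z)) = ~3/5 = 2/5
y -> x = 4/5 -> 2/5 = 3/5
y -> x = 4/5 -> 2/5 = 3/5
x <-> z = 2/5 <-> 0 = 3/5
(y -> x) | (x <-> z) = 3/5 | 3/5 = 3/5
(y -> x) | ((y -> x) | (x <-> z)) = 3/5 | 3/5 = 3/5
z <-> z = 0 <-> 0 = 1
~y = ~4/5 = 1/5
(z <-> z) <-> ~y = 1 <-> 1/5 = 1/5
((y -> x) | ((y -> x) | (x <-> z))) | ((z <-> z) <-> ~y) = 3/5 | 1/5 = 3/5
~(~x | (y <-> z)) | (((y -> x) | ((y -> x) | (x <-> z))) | ((z <-> z) <-> ~y)) = 2/5 | 3/5 = 3/5
((x <-> ~~x) <-> (~((x -> y) -> y) <-> (~z -> x))) <-> (~(~x | (y <-> z)) | (((y -> x) | ((y -> x) | (x <-> z))) | ((z <-> z) <-> ~y))) = 4/5 <-> 3/5 = 4/5

4/5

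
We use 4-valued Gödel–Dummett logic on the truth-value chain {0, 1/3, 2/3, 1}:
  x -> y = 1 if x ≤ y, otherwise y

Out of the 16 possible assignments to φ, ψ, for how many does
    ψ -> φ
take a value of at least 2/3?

φ = 0, ψ = 0 ↦ 1  ≥
φ = 0, ψ = 1/3 ↦ 0  <
φ = 0, ψ = 2/3 ↦ 0  <
φ = 0, ψ = 1 ↦ 0  <
φ = 1/3, ψ = 0 ↦ 1  ≥
φ = 1/3, ψ = 1/3 ↦ 1  ≥
φ = 1/3, ψ = 2/3 ↦ 1/3  <
φ = 1/3, ψ = 1 ↦ 1/3  <
φ = 2/3, ψ = 0 ↦ 1  ≥
φ = 2/3, ψ = 1/3 ↦ 1  ≥
φ = 2/3, ψ = 2/3 ↦ 1  ≥
φ = 2/3, ψ = 1 ↦ 2/3  ≥
φ = 1, ψ = 0 ↦ 1  ≥
φ = 1, ψ = 1/3 ↦ 1  ≥
φ = 1, ψ = 2/3 ↦ 1  ≥
φ = 1, ψ = 1 ↦ 1  ≥
So 11 of the 16 assignments meet the threshold.

11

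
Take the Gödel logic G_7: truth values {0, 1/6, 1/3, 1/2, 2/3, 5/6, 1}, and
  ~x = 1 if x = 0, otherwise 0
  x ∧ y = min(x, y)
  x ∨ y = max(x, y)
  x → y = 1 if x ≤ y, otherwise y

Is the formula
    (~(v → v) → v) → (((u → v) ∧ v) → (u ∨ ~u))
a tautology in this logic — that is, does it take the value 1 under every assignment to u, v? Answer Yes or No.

Counterexample: take u = 1/6, v = 1/3.
v → v = 1/3 → 1/3 = 1
~(v → v) = ~1 = 0
~(v → v) → v = 0 → 1/3 = 1
u → v = 1/6 → 1/3 = 1
(u → v) ∧ v = 1 ∧ 1/3 = 1/3
~u = ~1/6 = 0
u ∨ ~u = 1/6 ∨ 0 = 1/6
((u → v) ∧ v) → (u ∨ ~u) = 1/3 → 1/6 = 1/6
(~(v → v) → v) → (((u → v) ∧ v) → (u ∨ ~u)) = 1 → 1/6 = 1/6
This gives 1/6 ≠ 1.

No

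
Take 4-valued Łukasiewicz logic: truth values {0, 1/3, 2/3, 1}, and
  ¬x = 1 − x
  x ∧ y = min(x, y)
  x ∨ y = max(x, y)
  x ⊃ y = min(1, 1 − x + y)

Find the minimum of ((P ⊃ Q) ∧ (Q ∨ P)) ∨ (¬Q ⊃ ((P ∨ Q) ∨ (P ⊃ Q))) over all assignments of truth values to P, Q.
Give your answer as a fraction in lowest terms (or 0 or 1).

2/3

Take P = 1/3, Q = 0:
P ⊃ Q = 1/3 ⊃ 0 = 2/3
Q ∨ P = 0 ∨ 1/3 = 1/3
(P ⊃ Q) ∧ (Q ∨ P) = 2/3 ∧ 1/3 = 1/3
¬Q = ¬0 = 1
P ∨ Q = 1/3 ∨ 0 = 1/3
P ⊃ Q = 1/3 ⊃ 0 = 2/3
(P ∨ Q) ∨ (P ⊃ Q) = 1/3 ∨ 2/3 = 2/3
¬Q ⊃ ((P ∨ Q) ∨ (P ⊃ Q)) = 1 ⊃ 2/3 = 2/3
((P ⊃ Q) ∧ (Q ∨ P)) ∨ (¬Q ⊃ ((P ∨ Q) ∨ (P ⊃ Q))) = 1/3 ∨ 2/3 = 2/3
No assignment yields a value below 2/3, so this is the minimum.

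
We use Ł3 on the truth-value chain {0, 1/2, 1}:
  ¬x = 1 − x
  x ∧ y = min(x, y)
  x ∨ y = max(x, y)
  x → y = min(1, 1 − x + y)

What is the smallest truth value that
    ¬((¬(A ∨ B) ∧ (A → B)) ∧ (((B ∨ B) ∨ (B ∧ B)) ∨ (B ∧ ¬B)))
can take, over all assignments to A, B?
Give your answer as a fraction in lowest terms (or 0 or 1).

1/2

Take A = 0, B = 1/2:
A ∨ B = 0 ∨ 1/2 = 1/2
¬(A ∨ B) = ¬1/2 = 1/2
A → B = 0 → 1/2 = 1
¬(A ∨ B) ∧ (A → B) = 1/2 ∧ 1 = 1/2
B ∨ B = 1/2 ∨ 1/2 = 1/2
B ∧ B = 1/2 ∧ 1/2 = 1/2
(B ∨ B) ∨ (B ∧ B) = 1/2 ∨ 1/2 = 1/2
¬B = ¬1/2 = 1/2
B ∧ ¬B = 1/2 ∧ 1/2 = 1/2
((B ∨ B) ∨ (B ∧ B)) ∨ (B ∧ ¬B) = 1/2 ∨ 1/2 = 1/2
(¬(A ∨ B) ∧ (A → B)) ∧ (((B ∨ B) ∨ (B ∧ B)) ∨ (B ∧ ¬B)) = 1/2 ∧ 1/2 = 1/2
¬((¬(A ∨ B) ∧ (A → B)) ∧ (((B ∨ B) ∨ (B ∧ B)) ∨ (B ∧ ¬B))) = ¬1/2 = 1/2
No assignment yields a value below 1/2, so this is the minimum.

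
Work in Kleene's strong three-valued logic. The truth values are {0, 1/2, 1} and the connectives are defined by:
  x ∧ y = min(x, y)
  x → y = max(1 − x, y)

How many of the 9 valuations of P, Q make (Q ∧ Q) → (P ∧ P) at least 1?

5

P = 0, Q = 0 ↦ 1  ≥
P = 0, Q = 1/2 ↦ 1/2  <
P = 0, Q = 1 ↦ 0  <
P = 1/2, Q = 0 ↦ 1  ≥
P = 1/2, Q = 1/2 ↦ 1/2  <
P = 1/2, Q = 1 ↦ 1/2  <
P = 1, Q = 0 ↦ 1  ≥
P = 1, Q = 1/2 ↦ 1  ≥
P = 1, Q = 1 ↦ 1  ≥
So 5 of the 9 assignments meet the threshold.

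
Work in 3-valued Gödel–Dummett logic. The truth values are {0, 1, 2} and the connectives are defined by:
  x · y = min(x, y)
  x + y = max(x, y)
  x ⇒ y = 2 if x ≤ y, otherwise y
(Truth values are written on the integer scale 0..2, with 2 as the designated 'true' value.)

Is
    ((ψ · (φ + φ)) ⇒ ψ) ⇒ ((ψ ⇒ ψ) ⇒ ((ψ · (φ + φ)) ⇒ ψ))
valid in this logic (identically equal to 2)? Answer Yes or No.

Yes

φ = 0, ψ = 0 ↦ 2
φ = 0, ψ = 1 ↦ 2
φ = 0, ψ = 2 ↦ 2
φ = 1, ψ = 0 ↦ 2
φ = 1, ψ = 1 ↦ 2
φ = 1, ψ = 2 ↦ 2
φ = 2, ψ = 0 ↦ 2
φ = 2, ψ = 1 ↦ 2
φ = 2, ψ = 2 ↦ 2
Every assignment gives a value ≥ 2.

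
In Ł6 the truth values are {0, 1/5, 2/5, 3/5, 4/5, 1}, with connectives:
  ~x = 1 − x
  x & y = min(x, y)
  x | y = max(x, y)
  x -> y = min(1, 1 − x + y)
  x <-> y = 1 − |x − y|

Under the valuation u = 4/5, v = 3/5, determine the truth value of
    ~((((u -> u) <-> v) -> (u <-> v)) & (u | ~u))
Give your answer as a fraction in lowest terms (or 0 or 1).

u -> u = 4/5 -> 4/5 = 1
(u -> u) <-> v = 1 <-> 3/5 = 3/5
u <-> v = 4/5 <-> 3/5 = 4/5
((u -> u) <-> v) -> (u <-> v) = 3/5 -> 4/5 = 1
~u = ~4/5 = 1/5
u | ~u = 4/5 | 1/5 = 4/5
(((u -> u) <-> v) -> (u <-> v)) & (u | ~u) = 1 & 4/5 = 4/5
~((((u -> u) <-> v) -> (u <-> v)) & (u | ~u)) = ~4/5 = 1/5

1/5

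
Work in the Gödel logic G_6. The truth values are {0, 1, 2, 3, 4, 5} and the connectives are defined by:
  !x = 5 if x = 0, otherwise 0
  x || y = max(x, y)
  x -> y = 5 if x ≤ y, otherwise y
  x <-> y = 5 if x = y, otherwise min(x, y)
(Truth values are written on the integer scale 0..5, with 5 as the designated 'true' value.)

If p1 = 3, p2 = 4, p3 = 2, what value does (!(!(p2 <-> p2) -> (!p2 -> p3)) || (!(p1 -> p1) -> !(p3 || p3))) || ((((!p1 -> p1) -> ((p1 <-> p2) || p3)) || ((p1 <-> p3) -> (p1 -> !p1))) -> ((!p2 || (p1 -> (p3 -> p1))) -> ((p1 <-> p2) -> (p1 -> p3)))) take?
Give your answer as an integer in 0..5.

p2 <-> p2 = 4 <-> 4 = 5
!(p2 <-> p2) = !5 = 0
!p2 = !4 = 0
!p2 -> p3 = 0 -> 2 = 5
!(p2 <-> p2) -> (!p2 -> p3) = 0 -> 5 = 5
!(!(p2 <-> p2) -> (!p2 -> p3)) = !5 = 0
p1 -> p1 = 3 -> 3 = 5
!(p1 -> p1) = !5 = 0
p3 || p3 = 2 || 2 = 2
!(p3 || p3) = !2 = 0
!(p1 -> p1) -> !(p3 || p3) = 0 -> 0 = 5
!(!(p2 <-> p2) -> (!p2 -> p3)) || (!(p1 -> p1) -> !(p3 || p3)) = 0 || 5 = 5
!p1 = !3 = 0
!p1 -> p1 = 0 -> 3 = 5
p1 <-> p2 = 3 <-> 4 = 3
(p1 <-> p2) || p3 = 3 || 2 = 3
(!p1 -> p1) -> ((p1 <-> p2) || p3) = 5 -> 3 = 3
p1 <-> p3 = 3 <-> 2 = 2
!p1 = !3 = 0
p1 -> !p1 = 3 -> 0 = 0
(p1 <-> p3) -> (p1 -> !p1) = 2 -> 0 = 0
((!p1 -> p1) -> ((p1 <-> p2) || p3)) || ((p1 <-> p3) -> (p1 -> !p1)) = 3 || 0 = 3
!p2 = !4 = 0
p3 -> p1 = 2 -> 3 = 5
p1 -> (p3 -> p1) = 3 -> 5 = 5
!p2 || (p1 -> (p3 -> p1)) = 0 || 5 = 5
p1 <-> p2 = 3 <-> 4 = 3
p1 -> p3 = 3 -> 2 = 2
(p1 <-> p2) -> (p1 -> p3) = 3 -> 2 = 2
(!p2 || (p1 -> (p3 -> p1))) -> ((p1 <-> p2) -> (p1 -> p3)) = 5 -> 2 = 2
(((!p1 -> p1) -> ((p1 <-> p2) || p3)) || ((p1 <-> p3) -> (p1 -> !p1))) -> ((!p2 || (p1 -> (p3 -> p1))) -> ((p1 <-> p2) -> (p1 -> p3))) = 3 -> 2 = 2
(!(!(p2 <-> p2) -> (!p2 -> p3)) || (!(p1 -> p1) -> !(p3 || p3))) || ((((!p1 -> p1) -> ((p1 <-> p2) || p3)) || ((p1 <-> p3) -> (p1 -> !p1))) -> ((!p2 || (p1 -> (p3 -> p1))) -> ((p1 <-> p2) -> (p1 -> p3)))) = 5 || 2 = 5

5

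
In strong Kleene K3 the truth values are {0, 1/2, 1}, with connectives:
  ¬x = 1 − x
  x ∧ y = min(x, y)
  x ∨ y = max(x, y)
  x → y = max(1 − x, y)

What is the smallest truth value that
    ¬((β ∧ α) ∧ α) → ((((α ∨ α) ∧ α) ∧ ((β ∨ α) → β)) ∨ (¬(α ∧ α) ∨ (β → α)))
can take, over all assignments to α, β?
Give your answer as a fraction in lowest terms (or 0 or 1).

1/2

Take α = 1/2, β = 1/2:
β ∧ α = 1/2 ∧ 1/2 = 1/2
(β ∧ α) ∧ α = 1/2 ∧ 1/2 = 1/2
¬((β ∧ α) ∧ α) = ¬1/2 = 1/2
α ∨ α = 1/2 ∨ 1/2 = 1/2
(α ∨ α) ∧ α = 1/2 ∧ 1/2 = 1/2
β ∨ α = 1/2 ∨ 1/2 = 1/2
(β ∨ α) → β = 1/2 → 1/2 = 1/2
((α ∨ α) ∧ α) ∧ ((β ∨ α) → β) = 1/2 ∧ 1/2 = 1/2
α ∧ α = 1/2 ∧ 1/2 = 1/2
¬(α ∧ α) = ¬1/2 = 1/2
β → α = 1/2 → 1/2 = 1/2
¬(α ∧ α) ∨ (β → α) = 1/2 ∨ 1/2 = 1/2
(((α ∨ α) ∧ α) ∧ ((β ∨ α) → β)) ∨ (¬(α ∧ α) ∨ (β → α)) = 1/2 ∨ 1/2 = 1/2
¬((β ∧ α) ∧ α) → ((((α ∨ α) ∧ α) ∧ ((β ∨ α) → β)) ∨ (¬(α ∧ α) ∨ (β → α))) = 1/2 → 1/2 = 1/2
No assignment yields a value below 1/2, so this is the minimum.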